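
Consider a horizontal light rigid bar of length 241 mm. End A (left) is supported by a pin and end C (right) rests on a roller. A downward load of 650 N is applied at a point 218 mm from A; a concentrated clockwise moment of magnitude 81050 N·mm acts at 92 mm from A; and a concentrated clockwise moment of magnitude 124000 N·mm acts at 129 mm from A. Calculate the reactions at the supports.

ΣM about A: C_y·241 − 650·218 − 81050 − 124000 = 0 → C_y = 346750/241 = 1438.8 ≈ 1439 N.
ΣF_y = 0: A_y + 1438.8 − 650 = 0 → A_y = -788.8 N.
ΣF_x = 0: no horizontal applied forces, so A_x = 0.

A_x = 0, A_y = -788.8 N, C_y = 1439 N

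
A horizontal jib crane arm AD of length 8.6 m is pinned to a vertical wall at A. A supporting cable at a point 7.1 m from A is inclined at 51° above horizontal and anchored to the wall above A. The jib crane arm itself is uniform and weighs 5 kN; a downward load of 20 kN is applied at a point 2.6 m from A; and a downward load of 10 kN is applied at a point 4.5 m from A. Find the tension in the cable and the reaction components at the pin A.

T = 21.48 kN, A_x = 13.52 kN, A_y = 18.31 kN

ΣM about A: T·sin51°·7.1 − 5·4.3 − 20·2.6 − 10·4.5 = 0 → T = 118.5/(7.1·0.777146) = 21.4762 ≈ 21.48 kN.
ΣF_x = 0: A_x − T·cos51° = 0 → A_x = 21.4762 × 0.62932 = 13.52 kN.
ΣF_y = 0: A_y + T·sin51° − 5 − 20 − 10 = 0 → A_y = 35 − 21.4762 × 0.777146 = 18.31 kN.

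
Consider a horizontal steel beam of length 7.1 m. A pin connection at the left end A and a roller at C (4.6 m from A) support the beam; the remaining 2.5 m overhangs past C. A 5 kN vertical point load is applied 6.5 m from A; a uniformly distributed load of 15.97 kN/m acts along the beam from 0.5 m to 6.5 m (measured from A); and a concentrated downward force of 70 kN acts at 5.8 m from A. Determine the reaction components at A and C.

A_x = 0, A_y = 2.587 kN, C_y = 168.2 kN

Resultant of the distributed load: 15.97 × 6 = 95.82 kN at 3.5 m from A.
Moments about A: C_y·4.6 − 5·6.5 − (15.97·6)·3.5 − 70·5.8 = 0 → C_y = 773.87/4.6 = 168.233 ≈ 168.2 kN.
ΣF_y = 0: A_y + 168.233 − 5 − 15.97·6 − 70 = 0 → A_y = 2.587 kN.
ΣF_x = 0: no horizontal applied forces, so A_x = 0.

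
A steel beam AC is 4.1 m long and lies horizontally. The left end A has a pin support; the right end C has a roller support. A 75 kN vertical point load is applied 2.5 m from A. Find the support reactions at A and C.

ΣM about A: C_y·4.1 − 75·2.5 = 0 → C_y = 187.5/4.1 = 45.7317 ≈ 45.73 kN.
ΣF_y = 0: A_y + 45.7317 − 75 = 0 → A_y = 29.27 kN.
ΣF_x = 0: no horizontal applied forces, so A_x = 0.

A_x = 0, A_y = 29.27 kN, C_y = 45.73 kN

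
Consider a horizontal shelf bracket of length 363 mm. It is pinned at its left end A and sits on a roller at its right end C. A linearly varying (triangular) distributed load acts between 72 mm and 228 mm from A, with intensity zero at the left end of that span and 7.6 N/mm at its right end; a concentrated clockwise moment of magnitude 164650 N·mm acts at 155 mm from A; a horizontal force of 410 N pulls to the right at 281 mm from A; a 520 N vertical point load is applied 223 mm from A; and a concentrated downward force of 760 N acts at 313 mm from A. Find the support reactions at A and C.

A_x = -410.0 N, A_y = 157.0 N, C_y = 1716 N

Resultant of the triangular load: ½ × 7.6 × 156 = 592.8 N, acting at 176 mm from A (one-third of the span from the peak).
Taking moments about A: C_y·363 − (½·7.6·156)·176 − 164650 − 520·223 − 760·313 = 0 → C_y = 622822.8/363 = 1715.77 ≈ 1716 N.
ΣF_y = 0: A_y + 1715.77 − ½·7.6·156 − 520 − 760 = 0 → A_y = 157.0 N.
ΣF_x = 0: A_x + 410 = 0 → A_x = -410.0 N.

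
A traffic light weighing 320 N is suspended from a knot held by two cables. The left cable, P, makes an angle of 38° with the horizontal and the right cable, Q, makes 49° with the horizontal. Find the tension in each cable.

ΣF_x = 0: −T_P·cos38° + T_Q·cos49° = 0 → T_Q = 1.20113·T_P.
ΣF_y = 0: T_P·sin38° + T_Q·sin49° = 320.
Substitute: T_P·(0.615661 + 1.20113·0.75471) = 320 → T_P = 210.227 ≈ 210.2 N.
Then T_Q = 1.20113 × 210.227 = 252.5 N.

T_P = 210.2 N, T_Q = 252.5 N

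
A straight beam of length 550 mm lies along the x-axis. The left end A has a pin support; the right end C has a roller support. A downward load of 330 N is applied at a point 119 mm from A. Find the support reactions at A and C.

ΣM about A: C_y·550 − 330·119 = 0 → C_y = 39270/550 = 71.40 N.
ΣF_y = 0: A_y + 71.4 − 330 = 0 → A_y = 258.6 N.
ΣF_x = 0: no horizontal applied forces, so A_x = 0.

A_x = 0, A_y = 258.6 N, C_y = 71.40 N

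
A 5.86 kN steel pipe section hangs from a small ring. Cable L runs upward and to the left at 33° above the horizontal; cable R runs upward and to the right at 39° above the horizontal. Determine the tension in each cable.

T_L = 4.788 kN, T_R = 5.168 kN

ΣF_x = 0: −T_L·cos33° + T_R·cos39° = 0 → T_R = 1.07917·T_L.
ΣF_y = 0: T_L·sin33° + T_R·sin39° = 5.86.
Substitute: T_L·(0.544639 + 1.07917·0.62932) = 5.86 → T_L = 4.78843 ≈ 4.788 kN.
Then T_R = 1.07917 × 4.78843 = 5.168 kN.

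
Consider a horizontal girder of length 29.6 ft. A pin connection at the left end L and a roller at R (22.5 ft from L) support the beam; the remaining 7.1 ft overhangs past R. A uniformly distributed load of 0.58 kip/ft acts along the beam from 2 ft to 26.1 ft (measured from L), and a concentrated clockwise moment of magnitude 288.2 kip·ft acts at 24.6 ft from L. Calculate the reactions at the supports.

Resultant of the distributed load: 0.58 × 24.1 = 13.978 kip at 14.05 ft from L.
ΣM about L: R_y·22.5 − (0.58·24.1)·14.05 − 288.2 = 0 → R_y = 484.5909/22.5 = 21.5374 ≈ 21.54 kip.
ΣF_y = 0: L_y + 21.5374 − 0.58·24.1 = 0 → L_y = -7.559 kip.
ΣF_x = 0: no horizontal applied forces, so L_x = 0.

L_x = 0, L_y = -7.559 kip, R_y = 21.54 kip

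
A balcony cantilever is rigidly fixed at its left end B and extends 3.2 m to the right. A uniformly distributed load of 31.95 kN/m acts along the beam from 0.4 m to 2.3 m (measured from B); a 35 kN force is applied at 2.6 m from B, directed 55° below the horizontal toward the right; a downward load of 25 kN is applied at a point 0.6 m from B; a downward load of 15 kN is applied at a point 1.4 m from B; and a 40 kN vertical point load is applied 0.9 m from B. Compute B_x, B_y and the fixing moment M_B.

Resultant of the distributed load: 31.95 × 1.9 = 60.705 kN at 1.35 m from B.
ΣF_x = 0: B_x + 35·cos55° = 0 → B_x = -20.08 kN.
ΣF_y = 0: B_y − 31.95·1.9 − 35·sin55° − 25 − 15 − 40 = 0 → B_y = 169.4 kN.
ΣM about B: M_B − (31.95·1.9)·1.35 − 35·sin55°·2.6 − 25·0.6 − 15·1.4 − 40·0.9 = 0 → M_B = 228.5 kN·m.

B_x = -20.08 kN, B_y = 169.4 kN, M_B = 228.5 kN·m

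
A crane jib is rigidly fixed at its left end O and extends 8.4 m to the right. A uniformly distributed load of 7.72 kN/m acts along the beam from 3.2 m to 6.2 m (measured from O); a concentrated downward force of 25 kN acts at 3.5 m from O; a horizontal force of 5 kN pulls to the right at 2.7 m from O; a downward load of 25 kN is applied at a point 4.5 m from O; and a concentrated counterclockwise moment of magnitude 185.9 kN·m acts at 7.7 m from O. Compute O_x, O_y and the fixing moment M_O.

Resultant of the distributed load: 7.72 × 3 = 23.16 kN at 4.7 m from O.
ΣF_x = 0: O_x + 5 = 0 → O_x = -5.000 kN.
ΣF_y = 0: O_y − 7.72·3 − 25 − 25 = 0 → O_y = 73.16 kN.
ΣM about O: M_O − (7.72·3)·4.7 − 25·3.5 − 25·4.5 + 185.9 = 0 → M_O = 123.0 kN·m.

O_x = -5.000 kN, O_y = 73.16 kN, M_O = 123.0 kN·m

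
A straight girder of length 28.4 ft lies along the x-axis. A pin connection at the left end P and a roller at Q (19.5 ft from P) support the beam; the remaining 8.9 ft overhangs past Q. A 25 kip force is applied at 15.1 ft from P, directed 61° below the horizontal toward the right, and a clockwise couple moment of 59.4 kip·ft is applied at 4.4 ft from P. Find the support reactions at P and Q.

P_x = -12.12 kip, P_y = 1.888 kip, Q_y = 19.98 kip

ΣM about P: Q_y·19.5 − 25·sin61°·15.1 − 59.4 = 0 → Q_y = 389.569/19.5 = 19.9779 ≈ 19.98 kip.
ΣF_y = 0: P_y + 19.9779 − 25·sin61° = 0 → P_y = 1.888 kip.
ΣF_x = 0: P_x + 25·cos61° = 0 → P_x = -12.12 kip.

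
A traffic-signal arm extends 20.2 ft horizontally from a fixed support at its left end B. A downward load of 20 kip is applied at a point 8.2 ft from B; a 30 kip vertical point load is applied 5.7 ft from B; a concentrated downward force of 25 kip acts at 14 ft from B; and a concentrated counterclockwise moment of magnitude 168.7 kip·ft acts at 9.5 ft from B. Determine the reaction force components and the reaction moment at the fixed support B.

B_x = 0, B_y = 75.00 kip, M_B = 516.3 kip·ft

ΣF_x = 0: B_x = 0.
ΣF_y = 0: B_y − 20 − 30 − 25 = 0 → B_y = 75.00 kip.
ΣM about B: M_B − 20·8.2 − 30·5.7 − 25·14 + 168.7 = 0 → M_B = 516.3 kip·ft.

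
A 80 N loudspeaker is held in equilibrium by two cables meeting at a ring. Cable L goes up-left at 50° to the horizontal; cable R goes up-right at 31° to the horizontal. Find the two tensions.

ΣF_x = 0: −T_L·cos50° + T_R·cos31° = 0 → T_R = 0.749897·T_L.
ΣF_y = 0: T_L·sin50° + T_R·sin31° = 80.
Substitute: T_L·(0.766044 + 0.749897·0.515038) = 80 → T_L = 69.4282 ≈ 69.43 N.
Then T_R = 0.749897 × 69.4282 = 52.06 N.

T_L = 69.43 N, T_R = 52.06 N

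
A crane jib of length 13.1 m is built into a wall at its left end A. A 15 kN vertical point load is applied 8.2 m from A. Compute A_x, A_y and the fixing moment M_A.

A_x = 0, A_y = 15.00 kN, M_A = 123.0 kN·m

ΣF_x = 0: A_x = 0.
ΣF_y = 0: A_y − 15 = 0 → A_y = 15.00 kN.
ΣM about A: M_A − 15·8.2 = 0 → M_A = 123.0 kN·m.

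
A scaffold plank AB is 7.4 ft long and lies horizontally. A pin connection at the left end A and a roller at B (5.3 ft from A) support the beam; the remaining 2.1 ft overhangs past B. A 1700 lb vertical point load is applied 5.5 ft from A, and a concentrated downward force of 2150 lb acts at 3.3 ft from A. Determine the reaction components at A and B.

Taking moments about A: B_y·5.3 − 1700·5.5 − 2150·3.3 = 0 → B_y = 16445/5.3 = 3102.83 ≈ 3103 lb.
ΣF_y = 0: A_y + 3102.83 − 1700 − 2150 = 0 → A_y = 747.2 lb.
ΣF_x = 0: no horizontal applied forces, so A_x = 0.

A_x = 0, A_y = 747.2 lb, B_y = 3103 lb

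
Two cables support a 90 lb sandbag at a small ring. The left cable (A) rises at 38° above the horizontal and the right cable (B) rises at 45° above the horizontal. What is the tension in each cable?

T_A = 64.12 lb, T_B = 71.45 lb

ΣF_x = 0: −T_A·cos38° + T_B·cos45° = 0 → T_B = 1.11442·T_A.
ΣF_y = 0: T_A·sin38° + T_B·sin45° = 90.
Substitute: T_A·(0.615661 + 1.11442·0.707107) = 90 → T_A = 64.1174 ≈ 64.12 lb.
Then T_B = 1.11442 × 64.1174 = 71.45 lb.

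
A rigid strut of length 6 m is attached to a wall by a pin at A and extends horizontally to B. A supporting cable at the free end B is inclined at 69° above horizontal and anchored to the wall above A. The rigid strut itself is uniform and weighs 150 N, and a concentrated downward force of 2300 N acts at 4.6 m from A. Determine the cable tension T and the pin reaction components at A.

ΣM about A: T·sin69°·6 − 150·3 − 2300·4.6 = 0 → T = 11030/(6·0.93358) = 1969.12 ≈ 1969 N.
ΣF_x = 0: A_x − T·cos69° = 0 → A_x = 1969.12 × 0.358368 = 705.7 N.
ΣF_y = 0: A_y + T·sin69° − 150 − 2300 = 0 → A_y = 2450 − 1969.12 × 0.93358 = 611.7 N.

T = 1969 N, A_x = 705.7 N, A_y = 611.7 N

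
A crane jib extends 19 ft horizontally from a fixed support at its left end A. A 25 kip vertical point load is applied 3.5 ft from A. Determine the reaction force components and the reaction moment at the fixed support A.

A_x = 0, A_y = 25.00 kip, M_A = 87.50 kip·ft

ΣF_x = 0: A_x = 0.
ΣF_y = 0: A_y − 25 = 0 → A_y = 25.00 kip.
ΣM about A: M_A − 25·3.5 = 0 → M_A = 87.50 kip·ft.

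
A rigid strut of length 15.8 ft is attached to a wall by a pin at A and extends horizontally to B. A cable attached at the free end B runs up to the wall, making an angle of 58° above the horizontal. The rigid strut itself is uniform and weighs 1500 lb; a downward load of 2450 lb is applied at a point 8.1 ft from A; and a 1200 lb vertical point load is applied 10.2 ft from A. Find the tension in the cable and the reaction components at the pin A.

ΣM about A: T·sin58°·15.8 − 1500·7.9 − 2450·8.1 − 1200·10.2 = 0 → T = 43935/(15.8·0.848048) = 3278.94 ≈ 3279 lb.
ΣF_x = 0: A_x − T·cos58° = 0 → A_x = 3278.94 × 0.529919 = 1738 lb.
ΣF_y = 0: A_y + T·sin58° − 1500 − 2450 − 1200 = 0 → A_y = 5150 − 3278.94 × 0.848048 = 2369 lb.

T = 3279 lb, A_x = 1738 lb, A_y = 2369 lb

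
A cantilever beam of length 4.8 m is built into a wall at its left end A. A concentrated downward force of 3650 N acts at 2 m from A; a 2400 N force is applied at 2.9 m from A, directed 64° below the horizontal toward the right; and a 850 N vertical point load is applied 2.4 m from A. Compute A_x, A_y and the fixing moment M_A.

A_x = -1052 N, A_y = 6657 N, M_A = 15600 N·m

ΣF_x = 0: A_x + 2400·cos64° = 0 → A_x = -1052 N.
ΣF_y = 0: A_y − 3650 − 2400·sin64° − 850 = 0 → A_y = 6657 N.
ΣM about A: M_A − 3650·2 − 2400·sin64°·2.9 − 850·2.4 = 0 → M_A = 15600 N·m.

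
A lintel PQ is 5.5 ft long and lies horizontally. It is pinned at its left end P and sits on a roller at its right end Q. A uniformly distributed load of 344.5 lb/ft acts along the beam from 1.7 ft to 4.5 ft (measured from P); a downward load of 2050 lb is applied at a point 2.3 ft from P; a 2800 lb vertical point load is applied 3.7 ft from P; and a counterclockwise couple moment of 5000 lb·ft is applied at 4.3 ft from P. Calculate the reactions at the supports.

Resultant of the distributed load: 344.5 × 2.8 = 964.6 lb at 3.1 ft from P.
Moments about P: Q_y·5.5 − (344.5·2.8)·3.1 − 2050·2.3 − 2800·3.7 + 5000 = 0 → Q_y = 13065.26/5.5 = 2375.5 ≈ 2376 lb.
ΣF_y = 0: P_y + 2375.5 − 344.5·2.8 − 2050 − 2800 = 0 → P_y = 3439 lb.
ΣF_x = 0: no horizontal applied forces, so P_x = 0.

P_x = 0, P_y = 3439 lb, Q_y = 2376 lb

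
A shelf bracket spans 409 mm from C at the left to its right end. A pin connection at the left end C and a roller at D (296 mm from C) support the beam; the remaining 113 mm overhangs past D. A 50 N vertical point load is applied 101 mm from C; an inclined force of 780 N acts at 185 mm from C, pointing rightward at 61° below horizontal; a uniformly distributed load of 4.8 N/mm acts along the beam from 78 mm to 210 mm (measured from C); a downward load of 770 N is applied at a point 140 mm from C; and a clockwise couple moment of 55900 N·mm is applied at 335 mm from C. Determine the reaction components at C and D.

Resultant of the distributed load: 4.8 × 132 = 633.6 N at 144 mm from C.
Taking moments about C: D_y·296 − 50·101 − 780·sin61°·185 − (4.8·132)·144 − 770·140 − 55900 = 0 → D_y = 386196/296 = 1304.72 ≈ 1305 N.
ΣF_y = 0: C_y + 1304.72 − 50 − 780·sin61° − 4.8·132 − 770 = 0 → C_y = 831.1 N.
ΣF_x = 0: C_x + 780·cos61° = 0 → C_x = -378.2 N.

C_x = -378.2 N, C_y = 831.1 N, D_y = 1305 N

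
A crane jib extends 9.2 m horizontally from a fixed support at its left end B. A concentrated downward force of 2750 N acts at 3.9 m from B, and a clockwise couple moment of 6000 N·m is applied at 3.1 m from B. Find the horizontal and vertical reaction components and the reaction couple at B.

B_x = 0, B_y = 2750 N, M_B = 16720 N·m

ΣF_x = 0: B_x = 0.
ΣF_y = 0: B_y − 2750 = 0 → B_y = 2750 N.
ΣM about B: M_B − 2750·3.9 − 6000 = 0 → M_B = 16720 N·m.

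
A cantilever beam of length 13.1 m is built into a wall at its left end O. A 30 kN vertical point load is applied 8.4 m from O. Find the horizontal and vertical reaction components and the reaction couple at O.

ΣF_x = 0: O_x = 0.
ΣF_y = 0: O_y − 30 = 0 → O_y = 30.00 kN.
ΣM about O: M_O − 30·8.4 = 0 → M_O = 252.0 kN·m.

O_x = 0, O_y = 30.00 kN, M_O = 252.0 kN·m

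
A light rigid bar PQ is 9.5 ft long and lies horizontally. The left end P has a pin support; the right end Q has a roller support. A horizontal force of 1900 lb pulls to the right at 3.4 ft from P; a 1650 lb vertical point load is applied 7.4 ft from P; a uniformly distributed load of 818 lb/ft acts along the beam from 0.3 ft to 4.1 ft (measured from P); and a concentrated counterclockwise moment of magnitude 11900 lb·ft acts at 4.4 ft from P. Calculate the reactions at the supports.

P_x = -1900 lb, P_y = 4006 lb, Q_y = 752.5 lb

Resultant of the distributed load: 818 × 3.8 = 3108.4 lb at 2.2 ft from P.
Moments about P: Q_y·9.5 − 1650·7.4 − (818·3.8)·2.2 + 11900 = 0 → Q_y = 7148.48/9.5 = 752.472 ≈ 752.5 lb.
ΣF_y = 0: P_y + 752.472 − 1650 − 818·3.8 = 0 → P_y = 4006 lb.
ΣF_x = 0: P_x + 1900 = 0 → P_x = -1900 lb.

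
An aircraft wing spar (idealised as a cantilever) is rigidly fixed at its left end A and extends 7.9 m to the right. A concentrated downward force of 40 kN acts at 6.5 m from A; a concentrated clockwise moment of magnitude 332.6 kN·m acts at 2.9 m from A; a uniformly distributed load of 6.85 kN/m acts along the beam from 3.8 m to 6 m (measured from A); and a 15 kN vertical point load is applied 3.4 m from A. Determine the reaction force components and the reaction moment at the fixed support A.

Resultant of the distributed load: 6.85 × 2.2 = 15.07 kN at 4.9 m from A.
ΣF_x = 0: A_x = 0.
ΣF_y = 0: A_y − 40 − 6.85·2.2 − 15 = 0 → A_y = 70.07 kN.
ΣM about A: M_A − 40·6.5 − 332.6 − (6.85·2.2)·4.9 − 15·3.4 = 0 → M_A = 717.4 kN·m.

A_x = 0, A_y = 70.07 kN, M_A = 717.4 kN·m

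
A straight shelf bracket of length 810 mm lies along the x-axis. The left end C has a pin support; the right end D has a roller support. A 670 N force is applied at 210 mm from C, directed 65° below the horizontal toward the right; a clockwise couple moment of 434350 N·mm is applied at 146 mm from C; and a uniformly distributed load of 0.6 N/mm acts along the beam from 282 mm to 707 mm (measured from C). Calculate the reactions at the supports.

Resultant of the distributed load: 0.6 × 425 = 255 N at 494.5 mm from C.
Taking moments about C: D_y·810 − 670·sin65°·210 − 434350 − (0.6·425)·494.5 = 0 → D_y = 687965/810 = 849.34 ≈ 849.3 N.
ΣF_y = 0: C_y + 849.34 − 670·sin65° − 0.6·425 = 0 → C_y = 12.89 N.
ΣF_x = 0: C_x + 670·cos65° = 0 → C_x = -283.2 N.

C_x = -283.2 N, C_y = 12.89 N, D_y = 849.3 N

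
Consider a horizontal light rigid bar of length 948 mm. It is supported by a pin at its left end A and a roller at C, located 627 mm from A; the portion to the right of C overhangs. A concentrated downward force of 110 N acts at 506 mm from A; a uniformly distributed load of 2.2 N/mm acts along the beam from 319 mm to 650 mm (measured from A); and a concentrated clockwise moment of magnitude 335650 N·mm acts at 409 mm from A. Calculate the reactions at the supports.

Resultant of the distributed load: 2.2 × 331 = 728.2 N at 484.5 mm from A.
Taking moments about A: C_y·627 − 110·506 − (2.2·331)·484.5 − 335650 = 0 → C_y = 744122.9/627 = 1186.8 ≈ 1187 N.
ΣF_y = 0: A_y + 1186.8 − 110 − 2.2·331 = 0 → A_y = -348.6 N.
ΣF_x = 0: no horizontal applied forces, so A_x = 0.

A_x = 0, A_y = -348.6 N, C_y = 1187 N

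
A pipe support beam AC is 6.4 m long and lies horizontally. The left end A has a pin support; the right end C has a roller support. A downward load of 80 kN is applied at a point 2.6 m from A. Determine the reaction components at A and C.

Taking moments about A: C_y·6.4 − 80·2.6 = 0 → C_y = 208/6.4 = 32.50 kN.
ΣF_y = 0: A_y + 32.5 − 80 = 0 → A_y = 47.50 kN.
ΣF_x = 0: no horizontal applied forces, so A_x = 0.

A_x = 0, A_y = 47.50 kN, C_y = 32.50 kN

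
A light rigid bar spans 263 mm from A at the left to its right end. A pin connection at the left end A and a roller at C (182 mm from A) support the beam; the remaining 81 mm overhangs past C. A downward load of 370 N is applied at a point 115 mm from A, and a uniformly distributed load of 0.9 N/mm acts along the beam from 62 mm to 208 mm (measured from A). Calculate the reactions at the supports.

A_x = 0, A_y = 170.1 N, C_y = 331.3 N

Resultant of the distributed load: 0.9 × 146 = 131.4 N at 135 mm from A.
Moments about A: C_y·182 − 370·115 − (0.9·146)·135 = 0 → C_y = 60289/182 = 331.258 ≈ 331.3 N.
ΣF_y = 0: A_y + 331.258 − 370 − 0.9·146 = 0 → A_y = 170.1 N.
ΣF_x = 0: no horizontal applied forces, so A_x = 0.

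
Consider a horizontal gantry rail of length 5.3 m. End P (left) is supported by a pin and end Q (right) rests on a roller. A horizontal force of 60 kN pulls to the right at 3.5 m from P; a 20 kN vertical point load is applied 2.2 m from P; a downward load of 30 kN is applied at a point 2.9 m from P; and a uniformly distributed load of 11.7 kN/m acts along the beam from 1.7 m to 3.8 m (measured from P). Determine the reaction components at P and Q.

Resultant of the distributed load: 11.7 × 2.1 = 24.57 kN at 2.75 m from P.
ΣM about P: Q_y·5.3 − 20·2.2 − 30·2.9 − (11.7·2.1)·2.75 = 0 → Q_y = 198.5675/5.3 = 37.4656 ≈ 37.47 kN.
ΣF_y = 0: P_y + 37.4656 − 20 − 30 − 11.7·2.1 = 0 → P_y = 37.10 kN.
ΣF_x = 0: P_x + 60 = 0 → P_x = -60.00 kN.

P_x = -60.00 kN, P_y = 37.10 kN, Q_y = 37.47 kN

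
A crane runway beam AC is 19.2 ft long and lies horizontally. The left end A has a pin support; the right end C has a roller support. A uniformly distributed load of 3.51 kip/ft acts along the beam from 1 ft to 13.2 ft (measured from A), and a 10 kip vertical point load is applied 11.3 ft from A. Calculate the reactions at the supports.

Resultant of the distributed load: 3.51 × 12.2 = 42.822 kip at 7.1 ft from A.
ΣM about A: C_y·19.2 − (3.51·12.2)·7.1 − 10·11.3 = 0 → C_y = 417.0362/19.2 = 21.7206 ≈ 21.72 kip.
ΣF_y = 0: A_y + 21.7206 − 3.51·12.2 − 10 = 0 → A_y = 31.10 kip.
ΣF_x = 0: no horizontal applied forces, so A_x = 0.

A_x = 0, A_y = 31.10 kip, C_y = 21.72 kip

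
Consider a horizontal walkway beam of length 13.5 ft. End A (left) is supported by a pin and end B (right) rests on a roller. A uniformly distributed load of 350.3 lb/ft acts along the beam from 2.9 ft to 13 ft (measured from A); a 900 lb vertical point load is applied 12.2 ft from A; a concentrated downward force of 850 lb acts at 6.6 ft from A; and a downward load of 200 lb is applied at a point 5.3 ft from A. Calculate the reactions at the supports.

Resultant of the distributed load: 350.3 × 10.1 = 3538.03 lb at 7.95 ft from A.
Moments about A: B_y·13.5 − (350.3·10.1)·7.95 − 900·12.2 − 850·6.6 − 200·5.3 = 0 → B_y = 45777.3385/13.5 = 3390.91 ≈ 3391 lb.
ΣF_y = 0: A_y + 3390.91 − 350.3·10.1 − 900 − 850 − 200 = 0 → A_y = 2097 lb.
ΣF_x = 0: no horizontal applied forces, so A_x = 0.

A_x = 0, A_y = 2097 lb, B_y = 3391 lb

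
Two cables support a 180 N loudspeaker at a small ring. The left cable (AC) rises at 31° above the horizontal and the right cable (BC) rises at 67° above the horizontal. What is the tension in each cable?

T_AC = 71.02 N, T_BC = 155.8 N

ΣF_x = 0: −T_AC·cos31° + T_BC·cos67° = 0 → T_BC = 2.19375·T_AC.
ΣF_y = 0: T_AC·sin31° + T_BC·sin67° = 180.
Substitute: T_AC·(0.515038 + 2.19375·0.920505) = 180 → T_AC = 71.0228 ≈ 71.02 N.
Then T_BC = 2.19375 × 71.0228 = 155.8 N.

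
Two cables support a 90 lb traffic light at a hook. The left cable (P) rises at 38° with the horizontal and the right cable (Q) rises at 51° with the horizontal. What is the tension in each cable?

T_P = 56.65 lb, T_Q = 70.93 lb

ΣF_x = 0: −T_P·cos38° + T_Q·cos51° = 0 → T_Q = 1.25216·T_P.
ΣF_y = 0: T_P·sin38° + T_Q·sin51° = 90.
Substitute: T_P·(0.615661 + 1.25216·0.777146) = 90 → T_P = 56.6475 ≈ 56.65 lb.
Then T_Q = 1.25216 × 56.6475 = 70.93 lb.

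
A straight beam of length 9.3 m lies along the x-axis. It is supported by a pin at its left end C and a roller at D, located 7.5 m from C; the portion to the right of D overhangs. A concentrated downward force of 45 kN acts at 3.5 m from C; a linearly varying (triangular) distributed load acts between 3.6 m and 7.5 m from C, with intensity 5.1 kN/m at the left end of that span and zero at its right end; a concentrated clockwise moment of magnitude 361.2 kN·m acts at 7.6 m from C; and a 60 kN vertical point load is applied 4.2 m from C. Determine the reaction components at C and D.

Resultant of the triangular load: ½ × 5.1 × 3.9 = 9.945 kN, acting at 4.9 m from C (one-third of the span from the peak).
Taking moments about C: D_y·7.5 − 45·3.5 − (½·5.1·3.9)·4.9 − 361.2 − 60·4.2 = 0 → D_y = 819.4305/7.5 = 109.257 ≈ 109.3 kN.
ΣF_y = 0: C_y + 109.257 − 45 − ½·5.1·3.9 − 60 = 0 → C_y = 5.688 kN.
ΣF_x = 0: no horizontal applied forces, so C_x = 0.

C_x = 0, C_y = 5.688 kN, D_y = 109.3 kN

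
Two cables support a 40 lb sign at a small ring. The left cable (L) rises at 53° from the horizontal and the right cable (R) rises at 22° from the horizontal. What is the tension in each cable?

ΣF_x = 0: −T_L·cos53° + T_R·cos22° = 0 → T_R = 0.649078·T_L.
ΣF_y = 0: T_L·sin53° + T_R·sin22° = 40.
Substitute: T_L·(0.798636 + 0.649078·0.374607) = 40 → T_L = 38.3956 ≈ 38.40 lb.
Then T_R = 0.649078 × 38.3956 = 24.92 lb.

T_L = 38.40 lb, T_R = 24.92 lb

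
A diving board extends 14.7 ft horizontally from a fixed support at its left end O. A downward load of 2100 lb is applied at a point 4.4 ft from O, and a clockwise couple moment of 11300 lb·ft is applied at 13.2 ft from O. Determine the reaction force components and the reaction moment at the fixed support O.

O_x = 0, O_y = 2100 lb, M_O = 20540 lb·ft

ΣF_x = 0: O_x = 0.
ΣF_y = 0: O_y − 2100 = 0 → O_y = 2100 lb.
ΣM about O: M_O − 2100·4.4 − 11300 = 0 → M_O = 20540 lb·ft.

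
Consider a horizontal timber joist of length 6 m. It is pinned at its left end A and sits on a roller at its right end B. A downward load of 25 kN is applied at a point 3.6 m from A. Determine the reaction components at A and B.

A_x = 0, A_y = 10.00 kN, B_y = 15.00 kN

Moments about A: B_y·6 − 25·3.6 = 0 → B_y = 90/6 = 15.00 kN.
ΣF_y = 0: A_y + 15 − 25 = 0 → A_y = 10.00 kN.
ΣF_x = 0: no horizontal applied forces, so A_x = 0.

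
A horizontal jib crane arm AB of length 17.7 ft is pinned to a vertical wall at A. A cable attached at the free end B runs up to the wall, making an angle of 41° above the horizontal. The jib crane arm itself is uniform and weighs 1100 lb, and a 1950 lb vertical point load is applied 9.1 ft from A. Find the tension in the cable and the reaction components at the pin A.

ΣM about A: T·sin41°·17.7 − 1100·8.85 − 1950·9.1 = 0 → T = 27480/(17.7·0.656059) = 2366.47 ≈ 2366 lb.
ΣF_x = 0: A_x − T·cos41° = 0 → A_x = 2366.47 × 0.75471 = 1786 lb.
ΣF_y = 0: A_y + T·sin41° − 1100 − 1950 = 0 → A_y = 3050 − 2366.47 × 0.656059 = 1497 lb.

T = 2366 lb, A_x = 1786 lb, A_y = 1497 lb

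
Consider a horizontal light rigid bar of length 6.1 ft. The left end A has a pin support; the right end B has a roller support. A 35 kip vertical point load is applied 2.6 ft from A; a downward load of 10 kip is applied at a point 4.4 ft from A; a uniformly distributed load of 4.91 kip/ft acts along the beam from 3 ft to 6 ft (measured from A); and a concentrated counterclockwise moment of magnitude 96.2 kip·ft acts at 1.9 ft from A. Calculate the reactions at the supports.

A_x = 0, A_y = 42.50 kip, B_y = 17.23 kip

Resultant of the distributed load: 4.91 × 3 = 14.73 kip at 4.5 ft from A.
Taking moments about A: B_y·6.1 − 35·2.6 − 10·4.4 − (4.91·3)·4.5 + 96.2 = 0 → B_y = 105.085/6.1 = 17.227 ≈ 17.23 kip.
ΣF_y = 0: A_y + 17.227 − 35 − 10 − 4.91·3 = 0 → A_y = 42.50 kip.
ΣF_x = 0: no horizontal applied forces, so A_x = 0.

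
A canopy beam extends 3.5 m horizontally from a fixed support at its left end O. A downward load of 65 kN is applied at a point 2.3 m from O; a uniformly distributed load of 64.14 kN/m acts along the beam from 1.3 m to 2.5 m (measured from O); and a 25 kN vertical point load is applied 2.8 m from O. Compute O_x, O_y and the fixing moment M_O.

Resultant of the distributed load: 64.14 × 1.2 = 76.968 kN at 1.9 m from O.
ΣF_x = 0: O_x = 0.
ΣF_y = 0: O_y − 65 − 64.14·1.2 − 25 = 0 → O_y = 167.0 kN.
ΣM about O: M_O − 65·2.3 − (64.14·1.2)·1.9 − 25·2.8 = 0 → M_O = 365.7 kN·m.

O_x = 0, O_y = 167.0 kN, M_O = 365.7 kN·m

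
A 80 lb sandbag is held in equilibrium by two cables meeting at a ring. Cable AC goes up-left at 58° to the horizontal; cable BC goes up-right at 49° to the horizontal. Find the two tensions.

ΣF_x = 0: −T_AC·cos58° + T_BC·cos49° = 0 → T_BC = 0.807731·T_AC.
ΣF_y = 0: T_AC·sin58° + T_BC·sin49° = 80.
Substitute: T_AC·(0.848048 + 0.807731·0.75471) = 80 → T_AC = 54.8828 ≈ 54.88 lb.
Then T_BC = 0.807731 × 54.8828 = 44.33 lb.

T_AC = 54.88 lb, T_BC = 44.33 lb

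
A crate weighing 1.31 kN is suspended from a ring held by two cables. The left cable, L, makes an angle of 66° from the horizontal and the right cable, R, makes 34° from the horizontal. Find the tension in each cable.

T_L = 1.103 kN, T_R = 0.5410 kN

ΣF_x = 0: −T_L·cos66° + T_R·cos34° = 0 → T_R = 0.490613·T_L.
ΣF_y = 0: T_L·sin66° + T_R·sin34° = 1.31.
Substitute: T_L·(0.913545 + 0.490613·0.559193) = 1.31 → T_L = 1.10279 ≈ 1.103 kN.
Then T_R = 0.490613 × 1.10279 = 0.5410 kN.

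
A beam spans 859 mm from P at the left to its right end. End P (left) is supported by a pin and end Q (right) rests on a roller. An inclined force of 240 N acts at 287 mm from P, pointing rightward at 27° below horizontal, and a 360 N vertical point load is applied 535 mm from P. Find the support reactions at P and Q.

P_x = -213.8 N, P_y = 208.3 N, Q_y = 260.6 N

Moments about P: Q_y·859 − 240·sin27°·287 − 360·535 = 0 → Q_y = 223871/859 = 260.618 ≈ 260.6 N.
ΣF_y = 0: P_y + 260.618 − 240·sin27° − 360 = 0 → P_y = 208.3 N.
ΣF_x = 0: P_x + 240·cos27° = 0 → P_x = -213.8 N.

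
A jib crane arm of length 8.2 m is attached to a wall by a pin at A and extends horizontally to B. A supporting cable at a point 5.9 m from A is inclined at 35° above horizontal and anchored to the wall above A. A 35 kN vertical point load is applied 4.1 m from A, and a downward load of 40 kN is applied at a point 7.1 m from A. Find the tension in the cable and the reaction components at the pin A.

T = 126.3 kN, A_x = 103.5 kN, A_y = 2.542 kN

ΣM about A: T·sin35°·5.9 − 35·4.1 − 40·7.1 = 0 → T = 427.5/(5.9·0.573576) = 126.326 ≈ 126.3 kN.
ΣF_x = 0: A_x − T·cos35° = 0 → A_x = 126.326 × 0.819152 = 103.5 kN.
ΣF_y = 0: A_y + T·sin35° − 35 − 40 = 0 → A_y = 75 − 126.326 × 0.573576 = 2.542 kN.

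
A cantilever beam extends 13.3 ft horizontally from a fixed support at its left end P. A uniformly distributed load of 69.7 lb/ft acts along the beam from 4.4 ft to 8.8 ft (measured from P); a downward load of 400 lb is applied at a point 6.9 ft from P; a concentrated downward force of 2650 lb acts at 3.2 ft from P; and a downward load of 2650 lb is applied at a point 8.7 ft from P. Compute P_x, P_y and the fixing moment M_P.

P_x = 0, P_y = 6007 lb, M_P = 36320 lb·ft

Resultant of the distributed load: 69.7 × 4.4 = 306.68 lb at 6.6 ft from P.
ΣF_x = 0: P_x = 0.
ΣF_y = 0: P_y − 69.7·4.4 − 400 − 2650 − 2650 = 0 → P_y = 6007 lb.
ΣM about P: M_P − (69.7·4.4)·6.6 − 400·6.9 − 2650·3.2 − 2650·8.7 = 0 → M_P = 36320 lb·ft.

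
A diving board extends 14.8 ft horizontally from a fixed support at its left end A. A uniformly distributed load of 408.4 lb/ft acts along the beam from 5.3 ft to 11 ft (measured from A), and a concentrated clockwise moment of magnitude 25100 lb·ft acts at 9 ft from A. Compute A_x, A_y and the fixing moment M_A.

A_x = 0, A_y = 2328 lb, M_A = 44070 lb·ft

Resultant of the distributed load: 408.4 × 5.7 = 2327.88 lb at 8.15 ft from A.
ΣF_x = 0: A_x = 0.
ΣF_y = 0: A_y − 408.4·5.7 = 0 → A_y = 2328 lb.
ΣM about A: M_A − (408.4·5.7)·8.15 − 25100 = 0 → M_A = 44070 lb·ft.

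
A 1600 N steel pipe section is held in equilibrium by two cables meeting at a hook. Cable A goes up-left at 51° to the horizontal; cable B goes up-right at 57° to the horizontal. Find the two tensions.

T_A = 916.3 N, T_B = 1059 N

ΣF_x = 0: −T_A·cos51° + T_B·cos57° = 0 → T_B = 1.15548·T_A.
ΣF_y = 0: T_A·sin51° + T_B·sin57° = 1600.
Substitute: T_A·(0.777146 + 1.15548·0.838671) = 1600 → T_A = 916.268 ≈ 916.3 N.
Then T_B = 1.15548 × 916.268 = 1059 N.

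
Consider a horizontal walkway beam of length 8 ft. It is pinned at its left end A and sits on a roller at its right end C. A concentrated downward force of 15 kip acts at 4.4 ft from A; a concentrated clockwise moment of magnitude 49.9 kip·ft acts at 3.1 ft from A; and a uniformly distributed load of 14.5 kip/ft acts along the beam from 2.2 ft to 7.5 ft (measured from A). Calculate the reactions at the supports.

Resultant of the distributed load: 14.5 × 5.3 = 76.85 kip at 4.85 ft from A.
Taking moments about A: C_y·8 − 15·4.4 − 49.9 − (14.5·5.3)·4.85 = 0 → C_y = 488.6225/8 = 61.0778 ≈ 61.08 kip.
ΣF_y = 0: A_y + 61.0778 − 15 − 14.5·5.3 = 0 → A_y = 30.77 kip.
ΣF_x = 0: no horizontal applied forces, so A_x = 0.

A_x = 0, A_y = 30.77 kip, C_y = 61.08 kip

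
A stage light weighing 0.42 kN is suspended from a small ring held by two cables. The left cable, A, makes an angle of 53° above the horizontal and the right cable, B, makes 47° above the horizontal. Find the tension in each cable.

ΣF_x = 0: −T_A·cos53° + T_B·cos47° = 0 → T_B = 0.882429·T_A.
ΣF_y = 0: T_A·sin53° + T_B·sin47° = 0.42.
Substitute: T_A·(0.798636 + 0.882429·0.731354) = 0.42 → T_A = 0.290858 ≈ 0.2909 kN.
Then T_B = 0.882429 × 0.290858 = 0.2567 kN.

T_A = 0.2909 kN, T_B = 0.2567 kN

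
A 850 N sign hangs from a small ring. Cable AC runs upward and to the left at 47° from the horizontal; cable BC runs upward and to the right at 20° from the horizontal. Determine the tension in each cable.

ΣF_x = 0: −T_AC·cos47° + T_BC·cos20° = 0 → T_BC = 0.725767·T_AC.
ΣF_y = 0: T_AC·sin47° + T_BC·sin20° = 850.
Substitute: T_AC·(0.731354 + 0.725767·0.34202) = 850 → T_AC = 867.718 ≈ 867.7 N.
Then T_BC = 0.725767 × 867.718 = 629.8 N.

T_AC = 867.7 N, T_BC = 629.8 N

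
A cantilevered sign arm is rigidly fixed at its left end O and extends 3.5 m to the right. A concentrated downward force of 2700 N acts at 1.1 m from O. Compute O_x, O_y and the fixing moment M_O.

O_x = 0, O_y = 2700 N, M_O = 2970 N·m

ΣF_x = 0: O_x = 0.
ΣF_y = 0: O_y − 2700 = 0 → O_y = 2700 N.
ΣM about O: M_O − 2700·1.1 = 0 → M_O = 2970 N·m.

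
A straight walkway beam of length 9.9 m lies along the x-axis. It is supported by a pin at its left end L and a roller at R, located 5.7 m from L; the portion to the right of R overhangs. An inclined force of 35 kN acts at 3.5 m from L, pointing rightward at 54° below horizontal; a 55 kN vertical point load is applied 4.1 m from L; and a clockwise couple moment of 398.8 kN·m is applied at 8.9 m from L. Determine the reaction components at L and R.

Moments about L: R_y·5.7 − 35·sin54°·3.5 − 55·4.1 − 398.8 = 0 → R_y = 723.405/5.7 = 126.913 ≈ 126.9 kN.
ΣF_y = 0: L_y + 126.913 − 35·sin54° − 55 = 0 → L_y = -43.60 kN.
ΣF_x = 0: L_x + 35·cos54° = 0 → L_x = -20.57 kN.

L_x = -20.57 kN, L_y = -43.60 kN, R_y = 126.9 kN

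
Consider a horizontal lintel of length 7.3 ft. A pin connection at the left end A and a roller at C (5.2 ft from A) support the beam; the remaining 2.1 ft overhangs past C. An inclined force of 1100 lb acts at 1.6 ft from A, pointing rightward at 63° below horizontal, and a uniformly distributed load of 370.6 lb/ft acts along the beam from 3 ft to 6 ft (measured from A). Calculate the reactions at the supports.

A_x = -499.4 lb, A_y = 828.2 lb, C_y = 1264 lb

Resultant of the distributed load: 370.6 × 3 = 1111.8 lb at 4.5 ft from A.
Taking moments about A: C_y·5.2 − 1100·sin63°·1.6 − (370.6·3)·4.5 = 0 → C_y = 6571.27/5.2 = 1263.71 ≈ 1264 lb.
ΣF_y = 0: A_y + 1263.71 − 1100·sin63° − 370.6·3 = 0 → A_y = 828.2 lb.
ΣF_x = 0: A_x + 1100·cos63° = 0 → A_x = -499.4 lb.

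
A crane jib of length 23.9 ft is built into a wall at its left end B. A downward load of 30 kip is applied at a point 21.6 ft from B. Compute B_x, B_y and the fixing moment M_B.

ΣF_x = 0: B_x = 0.
ΣF_y = 0: B_y − 30 = 0 → B_y = 30.00 kip.
ΣM about B: M_B − 30·21.6 = 0 → M_B = 648.0 kip·ft.

B_x = 0, B_y = 30.00 kip, M_B = 648.0 kip·ft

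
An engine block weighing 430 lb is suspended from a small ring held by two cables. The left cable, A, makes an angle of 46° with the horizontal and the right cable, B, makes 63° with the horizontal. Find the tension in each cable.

T_A = 206.5 lb, T_B = 315.9 lb

ΣF_x = 0: −T_A·cos46° + T_B·cos63° = 0 → T_B = 1.53012·T_A.
ΣF_y = 0: T_A·sin46° + T_B·sin63° = 430.
Substitute: T_A·(0.71934 + 1.53012·0.891007) = 430 → T_A = 206.464 ≈ 206.5 lb.
Then T_B = 1.53012 × 206.464 = 315.9 lb.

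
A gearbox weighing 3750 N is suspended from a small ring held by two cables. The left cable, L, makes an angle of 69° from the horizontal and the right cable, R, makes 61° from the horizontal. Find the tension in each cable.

ΣF_x = 0: −T_L·cos69° + T_R·cos61° = 0 → T_R = 0.739193·T_L.
ΣF_y = 0: T_L·sin69° + T_R·sin61° = 3750.
Substitute: T_L·(0.93358 + 0.739193·0.87462) = 3750 → T_L = 2373.28 ≈ 2373 N.
Then T_R = 0.739193 × 2373.28 = 1754 N.

T_L = 2373 N, T_R = 1754 N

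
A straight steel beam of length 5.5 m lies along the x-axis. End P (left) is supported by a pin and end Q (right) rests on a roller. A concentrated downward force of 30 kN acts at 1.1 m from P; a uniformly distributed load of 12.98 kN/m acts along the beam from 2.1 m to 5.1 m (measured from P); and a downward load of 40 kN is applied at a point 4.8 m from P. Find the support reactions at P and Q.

Resultant of the distributed load: 12.98 × 3 = 38.94 kN at 3.6 m from P.
Moments about P: Q_y·5.5 − 30·1.1 − (12.98·3)·3.6 − 40·4.8 = 0 → Q_y = 365.184/5.5 = 66.3971 ≈ 66.40 kN.
ΣF_y = 0: P_y + 66.3971 − 30 − 12.98·3 − 40 = 0 → P_y = 42.54 kN.
ΣF_x = 0: no horizontal applied forces, so P_x = 0.

P_x = 0, P_y = 42.54 kN, Q_y = 66.40 kN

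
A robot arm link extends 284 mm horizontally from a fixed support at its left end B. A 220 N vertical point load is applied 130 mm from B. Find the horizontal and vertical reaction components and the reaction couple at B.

B_x = 0, B_y = 220.0 N, M_B = 28600 N·mm

ΣF_x = 0: B_x = 0.
ΣF_y = 0: B_y − 220 = 0 → B_y = 220.0 N.
ΣM about B: M_B − 220·130 = 0 → M_B = 28600 N·mm.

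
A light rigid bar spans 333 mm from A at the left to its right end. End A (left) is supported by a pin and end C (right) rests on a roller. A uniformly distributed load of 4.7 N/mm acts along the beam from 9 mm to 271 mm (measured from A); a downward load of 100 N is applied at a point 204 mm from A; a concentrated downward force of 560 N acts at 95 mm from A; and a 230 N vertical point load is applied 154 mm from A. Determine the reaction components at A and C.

Resultant of the distributed load: 4.7 × 262 = 1231.4 N at 140 mm from A.
Taking moments about A: C_y·333 − (4.7·262)·140 − 100·204 − 560·95 − 230·154 = 0 → C_y = 281416/333 = 845.093 ≈ 845.1 N.
ΣF_y = 0: A_y + 845.093 − 4.7·262 − 100 − 560 − 230 = 0 → A_y = 1276 N.
ΣF_x = 0: no horizontal applied forces, so A_x = 0.

A_x = 0, A_y = 1276 N, C_y = 845.1 N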